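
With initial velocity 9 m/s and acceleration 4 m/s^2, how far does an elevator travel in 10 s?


Given: v0 = 9 m/s, a = 4 m/s^2, t = 10 s
Using s = v0*t + (1/2)*a*t^2
s = 9*10 + (1/2)*4*10^2
s = 90 + (1/2)*400
s = 90 + 200
s = 290

290 m


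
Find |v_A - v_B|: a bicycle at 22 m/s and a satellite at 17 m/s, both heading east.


Given: v_A = 22 m/s east, v_B = 17 m/s east
Both move in the same direction; relative speed = |v_A - v_B|
|22 - 17| = |5|
= 5 m/s

5 m/s


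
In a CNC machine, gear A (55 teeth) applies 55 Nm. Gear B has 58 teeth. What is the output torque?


Given: N1 = 55, N2 = 58, T1 = 55 Nm
Using T2/T1 = N2/N1
T2 = T1 * N2 / N1
T2 = 55 * 58 / 55
T2 = 3190 / 55
T2 = 58 Nm

58 Nm


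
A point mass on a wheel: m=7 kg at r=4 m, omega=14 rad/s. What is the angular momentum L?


Given: m = 7 kg, r = 4 m, omega = 14 rad/s
For a point mass: I = m*r^2
I = 7*4^2 = 7*16 = 112
L = I*omega = 112*14
L = 1568 kg*m^2/s

1568 kg*m^2/s


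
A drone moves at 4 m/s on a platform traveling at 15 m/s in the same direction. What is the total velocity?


Given: object velocity = 4 m/s, platform velocity = 15 m/s (same direction)
Using classical velocity addition: v_total = v_object + v_platform
v_total = 4 + 15
v_total = 19 m/s

19 m/s


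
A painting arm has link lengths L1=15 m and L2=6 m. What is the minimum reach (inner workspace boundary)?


Given: L1 = 15 m, L2 = 6 m
For a 2-link planar arm, min reach = |L1 - L2| (second link folded back)
Min reach = |15 - 6|
Min reach = 9 m

9 m


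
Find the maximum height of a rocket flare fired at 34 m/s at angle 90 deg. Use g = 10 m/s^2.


Given: v0 = 34 m/s, theta = 90 deg, g = 10 m/s^2
sin^2(90) = 1
Using H = v0^2 * sin^2(theta) / (2*g)
H = 34^2 * 1 / (2*10)
H = 1156 * 1 / 20
H = 1156 / 20
H = 289/5 m

289/5 m


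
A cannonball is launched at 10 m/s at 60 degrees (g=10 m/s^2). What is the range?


Given: v0 = 10 m/s, theta = 60 deg, g = 10 m/s^2
sin(2*60) = sin(120) = sqrt(3)/2
Using R = v0^2 * sin(2*theta) / g
R = 10^2 * (sqrt(3)/2) / 10
R = 100 * sqrt(3) / 20
R = 5*sqrt(3) m

5*sqrt(3) m


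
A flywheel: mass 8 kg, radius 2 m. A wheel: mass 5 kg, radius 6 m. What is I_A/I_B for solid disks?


Given: M1=8 kg, R1=2 m, M2=5 kg, R2=6 m
For a disk: I = (1/2)*M*R^2, so I_A/I_B = (M1*R1^2)/(M2*R2^2)
M1*R1^2 = 8*4 = 32
M2*R2^2 = 5*36 = 180
I_A/I_B = 32/180 = 8/45

8/45


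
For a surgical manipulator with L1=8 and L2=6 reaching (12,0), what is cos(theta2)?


Given: L1 = 8, L2 = 6, target (x, y) = (12, 0)
Using cos(theta2) = (x^2 + y^2 - L1^2 - L2^2) / (2*L1*L2)
x^2 + y^2 = 12^2 + 0 = 144
L1^2 + L2^2 = 64 + 36 = 100
Numerator = 144 - 100 = 44
Denominator = 2*8*6 = 96
cos(theta2) = 44/96 = 11/24

11/24


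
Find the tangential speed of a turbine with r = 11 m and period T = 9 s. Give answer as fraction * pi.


Given: radius r = 11 m, period T = 9 s
Using v = 2*pi*r / T
v = 2*pi*11 / 9
v = 22*pi / 9
v = 22/9*pi m/s

22/9*pi m/s


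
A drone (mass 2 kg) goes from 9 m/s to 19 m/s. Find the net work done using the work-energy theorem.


Given: m = 2 kg, v0 = 9 m/s, v = 19 m/s
Using W = (1/2)*m*(v^2 - v0^2)
v^2 = 19^2 = 361
v0^2 = 9^2 = 81
v^2 - v0^2 = 361 - 81 = 280
W = (1/2)*2*280 = 280 J

280 J


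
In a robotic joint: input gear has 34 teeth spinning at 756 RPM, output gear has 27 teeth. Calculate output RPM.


Given: N1 = 34 teeth, w1 = 756 RPM, N2 = 27 teeth
Using N1*w1 = N2*w2
w2 = N1*w1 / N2
w2 = 34*756 / 27
w2 = 25704 / 27
w2 = 952 RPM

952 RPM


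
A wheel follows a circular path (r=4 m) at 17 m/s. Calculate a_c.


Given: v = 17 m/s, r = 4 m
Using a_c = v^2 / r
a_c = 17^2 / 4
a_c = 289 / 4
a_c = 289/4 m/s^2

289/4 m/s^2


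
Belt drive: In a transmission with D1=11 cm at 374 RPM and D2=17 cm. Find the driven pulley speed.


Given: D1 = 11 cm, w1 = 374 RPM, D2 = 17 cm
Using D1*w1 = D2*w2
w2 = D1*w1 / D2
w2 = 11*374 / 17
w2 = 4114 / 17
w2 = 242 RPM

242 RPM


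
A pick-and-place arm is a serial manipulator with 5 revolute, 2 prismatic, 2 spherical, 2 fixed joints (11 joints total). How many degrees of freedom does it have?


Given: serial robot with 5 revolute, 2 prismatic, 2 spherical, 2 fixed joints
DOF contribution per joint type: revolute=1, prismatic=1, spherical=3, fixed=0
DOF = 5*1 + 2*1 + 2*3 + 2*0
DOF = 13

13


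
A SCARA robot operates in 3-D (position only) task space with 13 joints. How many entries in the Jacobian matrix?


Given: task space dimension = 3, joints = 13
Jacobian is a 3 x 13 matrix
Total entries = rows * columns
Total = 3 * 13
Total = 39

39


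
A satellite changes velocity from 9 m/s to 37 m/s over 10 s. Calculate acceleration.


Given: initial velocity v0 = 9 m/s, final velocity v = 37 m/s, time t = 10 s
Using a = (v - v0) / t
a = (37 - 9) / 10
a = 28 / 10
a = 14/5 m/s^2

14/5 m/s^2


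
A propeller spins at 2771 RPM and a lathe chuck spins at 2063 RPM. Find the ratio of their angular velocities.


Given: RPM_A = 2771, RPM_B = 2063
omega = 2*pi*RPM/60, so omega_A/omega_B = RPM_A / RPM_B
omega_A/omega_B = 2771 / 2063
omega_A/omega_B = 2771/2063

2771/2063


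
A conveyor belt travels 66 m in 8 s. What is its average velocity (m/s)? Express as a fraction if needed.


Given: distance d = 66 m, time t = 8 s
Using v = d / t
v = 66 / 8
v = 33/4 m/s

33/4 m/s


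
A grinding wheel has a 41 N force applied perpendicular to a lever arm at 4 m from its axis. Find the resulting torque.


Given: F = 41 N, r = 4 m, angle = 90 deg (perpendicular)
Using tau = F * r * sin(90)
sin(90) = 1
tau = 41 * 4 * 1
tau = 164 Nm

164 Nm


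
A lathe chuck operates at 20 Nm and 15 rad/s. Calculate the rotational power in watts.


Given: tau = 20 Nm, omega = 15 rad/s
Using P = tau * omega
P = 20 * 15
P = 300 W

300 W


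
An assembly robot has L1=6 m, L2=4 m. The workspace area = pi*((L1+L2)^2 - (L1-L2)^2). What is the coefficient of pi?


Given: L1 = 6, L2 = 4
(L1+L2)^2 = (10)^2 = 100
(L1-L2)^2 = (2)^2 = 4
Difference = 100 - 4 = 96
This equals 4*L1*L2 = 4*6*4 = 96
Workspace area = 96*pi

96


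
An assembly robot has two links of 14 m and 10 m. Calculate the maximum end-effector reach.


Given: L1 = 14 m, L2 = 10 m
For a 2-link planar arm, max reach = L1 + L2 (fully extended)
Max reach = 14 + 10
Max reach = 24 m

24 m


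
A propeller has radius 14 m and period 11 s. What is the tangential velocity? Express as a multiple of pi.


Given: radius r = 14 m, period T = 11 s
Using v = 2*pi*r / T
v = 2*pi*14 / 11
v = 28*pi / 11
v = 28/11*pi m/s

28/11*pi m/s


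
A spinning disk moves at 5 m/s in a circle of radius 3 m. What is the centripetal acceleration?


Given: v = 5 m/s, r = 3 m
Using a_c = v^2 / r
a_c = 5^2 / 3
a_c = 25 / 3
a_c = 25/3 m/s^2

25/3 m/s^2


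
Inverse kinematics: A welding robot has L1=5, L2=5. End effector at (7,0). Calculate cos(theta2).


Given: L1 = 5, L2 = 5, target (x, y) = (7, 0)
Using cos(theta2) = (x^2 + y^2 - L1^2 - L2^2) / (2*L1*L2)
x^2 + y^2 = 7^2 + 0 = 49
L1^2 + L2^2 = 25 + 25 = 50
Numerator = 49 - 50 = -1
Denominator = 2*5*5 = 50
cos(theta2) = -1/50 = -1/50

-1/50


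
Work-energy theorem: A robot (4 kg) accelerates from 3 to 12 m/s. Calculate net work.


Given: m = 4 kg, v0 = 3 m/s, v = 12 m/s
Using W = (1/2)*m*(v^2 - v0^2)
v^2 = 12^2 = 144
v0^2 = 3^2 = 9
v^2 - v0^2 = 144 - 9 = 135
W = (1/2)*4*135 = 270 J

270 J


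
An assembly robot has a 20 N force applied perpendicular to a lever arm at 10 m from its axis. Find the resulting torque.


Given: F = 20 N, r = 10 m, angle = 90 deg (perpendicular)
Using tau = F * r * sin(90)
sin(90) = 1
tau = 20 * 10 * 1
tau = 200 Nm

200 Nm


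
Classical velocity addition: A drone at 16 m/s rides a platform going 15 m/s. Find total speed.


Given: object velocity = 16 m/s, platform velocity = 15 m/s (same direction)
Using classical velocity addition: v_total = v_object + v_platform
v_total = 16 + 15
v_total = 31 m/s

31 m/s


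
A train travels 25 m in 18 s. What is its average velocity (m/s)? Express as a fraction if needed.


Given: distance d = 25 m, time t = 18 s
Using v = d / t
v = 25 / 18
v = 25/18 m/s

25/18 m/s


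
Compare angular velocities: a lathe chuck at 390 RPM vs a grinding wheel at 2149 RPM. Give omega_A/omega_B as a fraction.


Given: RPM_A = 390, RPM_B = 2149
omega = 2*pi*RPM/60, so omega_A/omega_B = RPM_A / RPM_B
omega_A/omega_B = 390 / 2149
omega_A/omega_B = 390/2149

390/2149


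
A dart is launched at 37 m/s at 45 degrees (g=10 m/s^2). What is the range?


Given: v0 = 37 m/s, theta = 45 deg, g = 10 m/s^2
sin(2*45) = sin(90) = 1
Using R = v0^2 * sin(2*theta) / g
R = 37^2 * 1 / 10
R = 1369 / 10
R = 1369/10 m

1369/10 m


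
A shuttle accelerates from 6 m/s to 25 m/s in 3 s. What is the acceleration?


Given: initial velocity v0 = 6 m/s, final velocity v = 25 m/s, time t = 3 s
Using a = (v - v0) / t
a = (25 - 6) / 3
a = 19 / 3
a = 19/3 m/s^2

19/3 m/s^2


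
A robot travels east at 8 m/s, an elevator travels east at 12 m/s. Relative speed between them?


Given: v_A = 8 m/s east, v_B = 12 m/s east
Both move in the same direction; relative speed = |v_A - v_B|
|8 - 12| = |-4|
= 4 m/s

4 m/s


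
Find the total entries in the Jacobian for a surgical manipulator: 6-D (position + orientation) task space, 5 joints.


Given: task space dimension = 6, joints = 5
Jacobian is a 6 x 5 matrix
Total entries = rows * columns
Total = 6 * 5
Total = 30

30


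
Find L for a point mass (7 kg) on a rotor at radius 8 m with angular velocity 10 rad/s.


Given: m = 7 kg, r = 8 m, omega = 10 rad/s
For a point mass: I = m*r^2
I = 7*8^2 = 7*64 = 448
L = I*omega = 448*10
L = 4480 kg*m^2/s

4480 kg*m^2/s


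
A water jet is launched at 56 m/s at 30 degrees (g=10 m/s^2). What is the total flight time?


Given: v0 = 56 m/s, theta = 30 deg, g = 10 m/s^2
sin(30) = 1/2
Using T = 2*v0*sin(theta) / g
T = 2*56*1/2 / 10
T = 56 / 10
T = 28/5 s

28/5 s


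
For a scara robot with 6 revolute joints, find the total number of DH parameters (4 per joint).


Given: 6 joints, 4 DH parameters per joint (d, theta, a, alpha)
Total DH parameters = number_of_joints * 4
Total = 6 * 4
Total = 24

24


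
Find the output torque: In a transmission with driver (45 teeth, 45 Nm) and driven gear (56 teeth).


Given: N1 = 45, N2 = 56, T1 = 45 Nm
Using T2/T1 = N2/N1
T2 = T1 * N2 / N1
T2 = 45 * 56 / 45
T2 = 2520 / 45
T2 = 56 Nm

56 Nm


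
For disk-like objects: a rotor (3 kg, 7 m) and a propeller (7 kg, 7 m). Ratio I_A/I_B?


Given: M1=3 kg, R1=7 m, M2=7 kg, R2=7 m
For a disk: I = (1/2)*M*R^2, so I_A/I_B = (M1*R1^2)/(M2*R2^2)
M1*R1^2 = 3*49 = 147
M2*R2^2 = 7*49 = 343
I_A/I_B = 147/343 = 3/7

3/7


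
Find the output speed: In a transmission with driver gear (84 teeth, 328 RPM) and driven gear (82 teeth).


Given: N1 = 84 teeth, w1 = 328 RPM, N2 = 82 teeth
Using N1*w1 = N2*w2
w2 = N1*w1 / N2
w2 = 84*328 / 82
w2 = 27552 / 82
w2 = 336 RPM

336 RPM


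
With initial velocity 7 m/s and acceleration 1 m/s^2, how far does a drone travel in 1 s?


Given: v0 = 7 m/s, a = 1 m/s^2, t = 1 s
Using s = v0*t + (1/2)*a*t^2
s = 7*1 + (1/2)*1*1^2
s = 7 + (1/2)*1
s = 7 + 1/2
s = 15/2

15/2 m


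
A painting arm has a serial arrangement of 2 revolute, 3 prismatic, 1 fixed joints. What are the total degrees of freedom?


Given: serial robot with 2 revolute, 3 prismatic, 1 fixed joints
DOF contribution per joint type: revolute=1, prismatic=1, spherical=3, fixed=0
DOF = 2*1 + 3*1 + 1*0
DOF = 5

5


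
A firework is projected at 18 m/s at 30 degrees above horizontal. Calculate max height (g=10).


Given: v0 = 18 m/s, theta = 30 deg, g = 10 m/s^2
sin^2(30) = 1/4
Using H = v0^2 * sin^2(theta) / (2*g)
H = 18^2 * 1/4 / (2*10)
H = 324 * 1/4 / 20
H = 81 / 20
H = 81/20 m

81/20 m


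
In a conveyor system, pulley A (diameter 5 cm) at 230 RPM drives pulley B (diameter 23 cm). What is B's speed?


Given: D1 = 5 cm, w1 = 230 RPM, D2 = 23 cm
Using D1*w1 = D2*w2
w2 = D1*w1 / D2
w2 = 5*230 / 23
w2 = 1150 / 23
w2 = 50 RPM

50 RPM


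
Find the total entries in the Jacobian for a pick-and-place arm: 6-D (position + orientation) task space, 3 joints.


Given: task space dimension = 6, joints = 3
Jacobian is a 6 x 3 matrix
Total entries = rows * columns
Total = 6 * 3
Total = 18

18


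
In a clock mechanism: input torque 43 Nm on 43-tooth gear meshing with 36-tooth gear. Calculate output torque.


Given: N1 = 43, N2 = 36, T1 = 43 Nm
Using T2/T1 = N2/N1
T2 = T1 * N2 / N1
T2 = 43 * 36 / 43
T2 = 1548 / 43
T2 = 36 Nm

36 Nm


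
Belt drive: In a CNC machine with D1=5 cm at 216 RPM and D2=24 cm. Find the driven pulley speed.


Given: D1 = 5 cm, w1 = 216 RPM, D2 = 24 cm
Using D1*w1 = D2*w2
w2 = D1*w1 / D2
w2 = 5*216 / 24
w2 = 1080 / 24
w2 = 45 RPM

45 RPM


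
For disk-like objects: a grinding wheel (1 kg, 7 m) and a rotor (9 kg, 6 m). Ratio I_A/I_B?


Given: M1=1 kg, R1=7 m, M2=9 kg, R2=6 m
For a disk: I = (1/2)*M*R^2, so I_A/I_B = (M1*R1^2)/(M2*R2^2)
M1*R1^2 = 1*49 = 49
M2*R2^2 = 9*36 = 324
I_A/I_B = 49/324 = 49/324

49/324


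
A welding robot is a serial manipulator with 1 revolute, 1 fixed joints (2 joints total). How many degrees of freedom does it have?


Given: serial robot with 1 revolute, 1 fixed joints
DOF contribution per joint type: revolute=1, prismatic=1, spherical=3, fixed=0
DOF = 1*1 + 1*0
DOF = 1

1


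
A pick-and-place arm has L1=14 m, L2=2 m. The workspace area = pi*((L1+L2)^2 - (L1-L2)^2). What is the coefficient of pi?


Given: L1 = 14, L2 = 2
(L1+L2)^2 = (16)^2 = 256
(L1-L2)^2 = (12)^2 = 144
Difference = 256 - 144 = 112
This equals 4*L1*L2 = 4*14*2 = 112
Workspace area = 112*pi

112


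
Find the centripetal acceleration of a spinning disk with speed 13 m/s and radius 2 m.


Given: v = 13 m/s, r = 2 m
Using a_c = v^2 / r
a_c = 13^2 / 2
a_c = 169 / 2
a_c = 169/2 m/s^2

169/2 m/s^2


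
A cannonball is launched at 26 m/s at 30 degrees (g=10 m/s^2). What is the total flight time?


Given: v0 = 26 m/s, theta = 30 deg, g = 10 m/s^2
sin(30) = 1/2
Using T = 2*v0*sin(theta) / g
T = 2*26*1/2 / 10
T = 26 / 10
T = 13/5 s

13/5 s


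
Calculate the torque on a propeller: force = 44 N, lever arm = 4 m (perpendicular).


Given: F = 44 N, r = 4 m, angle = 90 deg (perpendicular)
Using tau = F * r * sin(90)
sin(90) = 1
tau = 44 * 4 * 1
tau = 176 Nm

176 Nm


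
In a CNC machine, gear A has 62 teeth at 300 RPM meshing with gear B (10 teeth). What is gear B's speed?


Given: N1 = 62 teeth, w1 = 300 RPM, N2 = 10 teeth
Using N1*w1 = N2*w2
w2 = N1*w1 / N2
w2 = 62*300 / 10
w2 = 18600 / 10
w2 = 1860 RPM

1860 RPM


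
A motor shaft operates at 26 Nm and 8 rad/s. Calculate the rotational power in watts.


Given: tau = 26 Nm, omega = 8 rad/s
Using P = tau * omega
P = 26 * 8
P = 208 W

208 W


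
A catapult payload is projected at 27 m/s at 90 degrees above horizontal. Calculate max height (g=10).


Given: v0 = 27 m/s, theta = 90 deg, g = 10 m/s^2
sin^2(90) = 1
Using H = v0^2 * sin^2(theta) / (2*g)
H = 27^2 * 1 / (2*10)
H = 729 * 1 / 20
H = 729 / 20
H = 729/20 m

729/20 m


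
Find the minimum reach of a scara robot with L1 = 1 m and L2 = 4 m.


Given: L1 = 1 m, L2 = 4 m
For a 2-link planar arm, min reach = |L1 - L2| (second link folded back)
Min reach = |1 - 4|
Min reach = 3 m

3 m


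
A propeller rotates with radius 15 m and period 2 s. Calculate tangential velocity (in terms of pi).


Given: radius r = 15 m, period T = 2 s
Using v = 2*pi*r / T
v = 2*pi*15 / 2
v = 30*pi / 2
v = 15*pi m/s

15*pi m/s


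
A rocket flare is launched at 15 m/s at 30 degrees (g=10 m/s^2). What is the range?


Given: v0 = 15 m/s, theta = 30 deg, g = 10 m/s^2
sin(2*30) = sin(60) = sqrt(3)/2
Using R = v0^2 * sin(2*theta) / g
R = 15^2 * (sqrt(3)/2) / 10
R = 225 * sqrt(3) / 20
R = 45/4*sqrt(3) m

45/4*sqrt(3) m


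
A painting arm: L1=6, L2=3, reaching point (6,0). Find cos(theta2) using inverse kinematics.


Given: L1 = 6, L2 = 3, target (x, y) = (6, 0)
Using cos(theta2) = (x^2 + y^2 - L1^2 - L2^2) / (2*L1*L2)
x^2 + y^2 = 6^2 + 0 = 36
L1^2 + L2^2 = 36 + 9 = 45
Numerator = 36 - 45 = -9
Denominator = 2*6*3 = 36
cos(theta2) = -9/36 = -1/4

-1/4


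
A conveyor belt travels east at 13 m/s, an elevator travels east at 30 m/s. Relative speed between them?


Given: v_A = 13 m/s east, v_B = 30 m/s east
Both move in the same direction; relative speed = |v_A - v_B|
|13 - 30| = |-17|
= 17 m/s

17 m/s


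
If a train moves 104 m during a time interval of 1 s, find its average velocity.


Given: distance d = 104 m, time t = 1 s
Using v = d / t
v = 104 / 1
v = 104 m/s

104 m/s


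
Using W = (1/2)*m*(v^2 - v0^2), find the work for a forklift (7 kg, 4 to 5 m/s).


Given: m = 7 kg, v0 = 4 m/s, v = 5 m/s
Using W = (1/2)*m*(v^2 - v0^2)
v^2 = 5^2 = 25
v0^2 = 4^2 = 16
v^2 - v0^2 = 25 - 16 = 9
W = (1/2)*7*9 = 63/2 J

63/2 J


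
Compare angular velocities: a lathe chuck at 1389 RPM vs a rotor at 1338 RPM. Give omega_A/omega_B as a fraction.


Given: RPM_A = 1389, RPM_B = 1338
omega = 2*pi*RPM/60, so omega_A/omega_B = RPM_A / RPM_B
omega_A/omega_B = 1389 / 1338
omega_A/omega_B = 463/446

463/446


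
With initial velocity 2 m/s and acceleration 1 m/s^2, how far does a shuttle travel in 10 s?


Given: v0 = 2 m/s, a = 1 m/s^2, t = 10 s
Using s = v0*t + (1/2)*a*t^2
s = 2*10 + (1/2)*1*10^2
s = 20 + (1/2)*100
s = 20 + 50
s = 70

70 m


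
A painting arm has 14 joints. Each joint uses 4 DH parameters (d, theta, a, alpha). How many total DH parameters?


Given: 14 joints, 4 DH parameters per joint (d, theta, a, alpha)
Total DH parameters = number_of_joints * 4
Total = 14 * 4
Total = 56

56


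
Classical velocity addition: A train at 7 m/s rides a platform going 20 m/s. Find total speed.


Given: object velocity = 7 m/s, platform velocity = 20 m/s (same direction)
Using classical velocity addition: v_total = v_object + v_platform
v_total = 7 + 20
v_total = 27 m/s

27 m/s


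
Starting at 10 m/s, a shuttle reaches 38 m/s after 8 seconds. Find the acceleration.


Given: initial velocity v0 = 10 m/s, final velocity v = 38 m/s, time t = 8 s
Using a = (v - v0) / t
a = (38 - 10) / 8
a = 28 / 8
a = 7/2 m/s^2

7/2 m/s^2


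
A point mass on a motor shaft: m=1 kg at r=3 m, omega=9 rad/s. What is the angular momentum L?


Given: m = 1 kg, r = 3 m, omega = 9 rad/s
For a point mass: I = m*r^2
I = 1*3^2 = 1*9 = 9
L = I*omega = 9*9
L = 81 kg*m^2/s

81 kg*m^2/s


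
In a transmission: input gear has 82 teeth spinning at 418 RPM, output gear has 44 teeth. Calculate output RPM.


Given: N1 = 82 teeth, w1 = 418 RPM, N2 = 44 teeth
Using N1*w1 = N2*w2
w2 = N1*w1 / N2
w2 = 82*418 / 44
w2 = 34276 / 44
w2 = 779 RPM

779 RPM


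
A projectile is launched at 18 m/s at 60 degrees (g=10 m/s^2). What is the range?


Given: v0 = 18 m/s, theta = 60 deg, g = 10 m/s^2
sin(2*60) = sin(120) = sqrt(3)/2
Using R = v0^2 * sin(2*theta) / g
R = 18^2 * (sqrt(3)/2) / 10
R = 324 * sqrt(3) / 20
R = 81/5*sqrt(3) m

81/5*sqrt(3) m


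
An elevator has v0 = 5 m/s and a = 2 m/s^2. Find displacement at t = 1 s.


Given: v0 = 5 m/s, a = 2 m/s^2, t = 1 s
Using s = v0*t + (1/2)*a*t^2
s = 5*1 + (1/2)*2*1^2
s = 5 + (1/2)*2
s = 5 + 1
s = 6

6 m


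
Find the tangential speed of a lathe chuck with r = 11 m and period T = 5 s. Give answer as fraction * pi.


Given: radius r = 11 m, period T = 5 s
Using v = 2*pi*r / T
v = 2*pi*11 / 5
v = 22*pi / 5
v = 22/5*pi m/s

22/5*pi m/s


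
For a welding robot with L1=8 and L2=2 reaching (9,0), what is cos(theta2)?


Given: L1 = 8, L2 = 2, target (x, y) = (9, 0)
Using cos(theta2) = (x^2 + y^2 - L1^2 - L2^2) / (2*L1*L2)
x^2 + y^2 = 9^2 + 0 = 81
L1^2 + L2^2 = 64 + 4 = 68
Numerator = 81 - 68 = 13
Denominator = 2*8*2 = 32
cos(theta2) = 13/32 = 13/32

13/32


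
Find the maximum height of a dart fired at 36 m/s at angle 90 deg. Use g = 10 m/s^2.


Given: v0 = 36 m/s, theta = 90 deg, g = 10 m/s^2
sin^2(90) = 1
Using H = v0^2 * sin^2(theta) / (2*g)
H = 36^2 * 1 / (2*10)
H = 1296 * 1 / 20
H = 1296 / 20
H = 324/5 m

324/5 m


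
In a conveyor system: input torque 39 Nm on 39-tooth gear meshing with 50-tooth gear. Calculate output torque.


Given: N1 = 39, N2 = 50, T1 = 39 Nm
Using T2/T1 = N2/N1
T2 = T1 * N2 / N1
T2 = 39 * 50 / 39
T2 = 1950 / 39
T2 = 50 Nm

50 Nm


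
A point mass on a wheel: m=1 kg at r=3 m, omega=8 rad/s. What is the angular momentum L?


Given: m = 1 kg, r = 3 m, omega = 8 rad/s
For a point mass: I = m*r^2
I = 1*3^2 = 1*9 = 9
L = I*omega = 9*8
L = 72 kg*m^2/s

72 kg*m^2/s


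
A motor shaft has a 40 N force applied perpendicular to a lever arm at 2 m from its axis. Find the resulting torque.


Given: F = 40 N, r = 2 m, angle = 90 deg (perpendicular)
Using tau = F * r * sin(90)
sin(90) = 1
tau = 40 * 2 * 1
tau = 80 Nm

80 Nm


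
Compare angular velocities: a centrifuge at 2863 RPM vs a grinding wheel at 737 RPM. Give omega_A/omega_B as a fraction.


Given: RPM_A = 2863, RPM_B = 737
omega = 2*pi*RPM/60, so omega_A/omega_B = RPM_A / RPM_B
omega_A/omega_B = 2863 / 737
omega_A/omega_B = 2863/737

2863/737


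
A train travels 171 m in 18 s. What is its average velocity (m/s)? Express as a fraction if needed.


Given: distance d = 171 m, time t = 18 s
Using v = d / t
v = 171 / 18
v = 19/2 m/s

19/2 m/s


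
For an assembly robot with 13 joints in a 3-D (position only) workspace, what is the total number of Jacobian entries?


Given: task space dimension = 3, joints = 13
Jacobian is a 3 x 13 matrix
Total entries = rows * columns
Total = 3 * 13
Total = 39

39


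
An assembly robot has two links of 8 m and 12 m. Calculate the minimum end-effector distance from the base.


Given: L1 = 8 m, L2 = 12 m
For a 2-link planar arm, min reach = |L1 - L2| (second link folded back)
Min reach = |8 - 12|
Min reach = 4 m

4 m


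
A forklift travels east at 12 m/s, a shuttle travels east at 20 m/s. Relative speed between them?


Given: v_A = 12 m/s east, v_B = 20 m/s east
Both move in the same direction; relative speed = |v_A - v_B|
|12 - 20| = |-8|
= 8 m/s

8 m/s


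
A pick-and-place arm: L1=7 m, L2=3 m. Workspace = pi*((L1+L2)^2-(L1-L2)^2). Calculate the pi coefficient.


Given: L1 = 7, L2 = 3
(L1+L2)^2 = (10)^2 = 100
(L1-L2)^2 = (4)^2 = 16
Difference = 100 - 16 = 84
This equals 4*L1*L2 = 4*7*3 = 84
Workspace area = 84*pi

84


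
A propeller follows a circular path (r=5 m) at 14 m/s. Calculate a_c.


Given: v = 14 m/s, r = 5 m
Using a_c = v^2 / r
a_c = 14^2 / 5
a_c = 196 / 5
a_c = 196/5 m/s^2

196/5 m/s^2


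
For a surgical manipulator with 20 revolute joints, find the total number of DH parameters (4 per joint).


Given: 20 joints, 4 DH parameters per joint (d, theta, a, alpha)
Total DH parameters = number_of_joints * 4
Total = 20 * 4
Total = 80

80


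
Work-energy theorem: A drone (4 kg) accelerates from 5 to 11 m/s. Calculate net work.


Given: m = 4 kg, v0 = 5 m/s, v = 11 m/s
Using W = (1/2)*m*(v^2 - v0^2)
v^2 = 11^2 = 121
v0^2 = 5^2 = 25
v^2 - v0^2 = 121 - 25 = 96
W = (1/2)*4*96 = 192 J

192 J


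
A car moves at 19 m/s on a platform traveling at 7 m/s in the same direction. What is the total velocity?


Given: object velocity = 19 m/s, platform velocity = 7 m/s (same direction)
Using classical velocity addition: v_total = v_object + v_platform
v_total = 19 + 7
v_total = 26 m/s

26 m/s


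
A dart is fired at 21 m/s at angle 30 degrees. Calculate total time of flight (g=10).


Given: v0 = 21 m/s, theta = 30 deg, g = 10 m/s^2
sin(30) = 1/2
Using T = 2*v0*sin(theta) / g
T = 2*21*1/2 / 10
T = 21 / 10
T = 21/10 s

21/10 s


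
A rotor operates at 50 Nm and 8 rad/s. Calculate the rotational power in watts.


Given: tau = 50 Nm, omega = 8 rad/s
Using P = tau * omega
P = 50 * 8
P = 400 W

400 W


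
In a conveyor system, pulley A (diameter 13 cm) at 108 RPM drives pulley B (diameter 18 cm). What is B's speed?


Given: D1 = 13 cm, w1 = 108 RPM, D2 = 18 cm
Using D1*w1 = D2*w2
w2 = D1*w1 / D2
w2 = 13*108 / 18
w2 = 1404 / 18
w2 = 78 RPM

78 RPM


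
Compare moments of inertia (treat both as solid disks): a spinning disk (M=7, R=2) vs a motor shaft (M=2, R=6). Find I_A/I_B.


Given: M1=7 kg, R1=2 m, M2=2 kg, R2=6 m
For a disk: I = (1/2)*M*R^2, so I_A/I_B = (M1*R1^2)/(M2*R2^2)
M1*R1^2 = 7*4 = 28
M2*R2^2 = 2*36 = 72
I_A/I_B = 28/72 = 7/18

7/18


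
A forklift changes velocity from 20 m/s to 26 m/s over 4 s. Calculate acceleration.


Given: initial velocity v0 = 20 m/s, final velocity v = 26 m/s, time t = 4 s
Using a = (v - v0) / t
a = (26 - 20) / 4
a = 6 / 4
a = 3/2 m/s^2

3/2 m/s^2


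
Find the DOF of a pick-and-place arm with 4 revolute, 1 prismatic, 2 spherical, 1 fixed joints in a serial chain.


Given: serial robot with 4 revolute, 1 prismatic, 2 spherical, 1 fixed joints
DOF contribution per joint type: revolute=1, prismatic=1, spherical=3, fixed=0
DOF = 4*1 + 1*1 + 2*3 + 1*0
DOF = 11

11


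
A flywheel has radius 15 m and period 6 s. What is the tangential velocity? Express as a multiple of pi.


Given: radius r = 15 m, period T = 6 s
Using v = 2*pi*r / T
v = 2*pi*15 / 6
v = 30*pi / 6
v = 5*pi m/s

5*pi m/s


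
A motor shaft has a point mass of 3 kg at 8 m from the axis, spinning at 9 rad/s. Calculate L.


Given: m = 3 kg, r = 8 m, omega = 9 rad/s
For a point mass: I = m*r^2
I = 3*8^2 = 3*64 = 192
L = I*omega = 192*9
L = 1728 kg*m^2/s

1728 kg*m^2/s


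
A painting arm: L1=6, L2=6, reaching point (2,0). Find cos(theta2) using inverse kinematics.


Given: L1 = 6, L2 = 6, target (x, y) = (2, 0)
Using cos(theta2) = (x^2 + y^2 - L1^2 - L2^2) / (2*L1*L2)
x^2 + y^2 = 2^2 + 0 = 4
L1^2 + L2^2 = 36 + 36 = 72
Numerator = 4 - 72 = -68
Denominator = 2*6*6 = 72
cos(theta2) = -68/72 = -17/18

-17/18


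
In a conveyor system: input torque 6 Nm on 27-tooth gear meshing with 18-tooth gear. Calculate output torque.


Given: N1 = 27, N2 = 18, T1 = 6 Nm
Using T2/T1 = N2/N1
T2 = T1 * N2 / N1
T2 = 6 * 18 / 27
T2 = 108 / 27
T2 = 4 Nm

4 Nm


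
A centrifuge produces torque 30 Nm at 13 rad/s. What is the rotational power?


Given: tau = 30 Nm, omega = 13 rad/s
Using P = tau * omega
P = 30 * 13
P = 390 W

390 W


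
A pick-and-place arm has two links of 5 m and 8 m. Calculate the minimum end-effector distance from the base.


Given: L1 = 5 m, L2 = 8 m
For a 2-link planar arm, min reach = |L1 - L2| (second link folded back)
Min reach = |5 - 8|
Min reach = 3 m

3 m


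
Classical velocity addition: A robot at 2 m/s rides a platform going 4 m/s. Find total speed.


Given: object velocity = 2 m/s, platform velocity = 4 m/s (same direction)
Using classical velocity addition: v_total = v_object + v_platform
v_total = 2 + 4
v_total = 6 m/s

6 m/s


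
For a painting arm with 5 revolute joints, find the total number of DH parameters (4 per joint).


Given: 5 joints, 4 DH parameters per joint (d, theta, a, alpha)
Total DH parameters = number_of_joints * 4
Total = 5 * 4
Total = 20

20


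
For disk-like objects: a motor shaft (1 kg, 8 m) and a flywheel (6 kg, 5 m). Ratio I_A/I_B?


Given: M1=1 kg, R1=8 m, M2=6 kg, R2=5 m
For a disk: I = (1/2)*M*R^2, so I_A/I_B = (M1*R1^2)/(M2*R2^2)
M1*R1^2 = 1*64 = 64
M2*R2^2 = 6*25 = 150
I_A/I_B = 64/150 = 32/75

32/75


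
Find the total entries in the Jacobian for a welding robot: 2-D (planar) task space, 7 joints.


Given: task space dimension = 2, joints = 7
Jacobian is a 2 x 7 matrix
Total entries = rows * columns
Total = 2 * 7
Total = 14

14


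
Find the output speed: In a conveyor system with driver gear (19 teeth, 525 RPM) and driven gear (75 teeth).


Given: N1 = 19 teeth, w1 = 525 RPM, N2 = 75 teeth
Using N1*w1 = N2*w2
w2 = N1*w1 / N2
w2 = 19*525 / 75
w2 = 9975 / 75
w2 = 133 RPM

133 RPM


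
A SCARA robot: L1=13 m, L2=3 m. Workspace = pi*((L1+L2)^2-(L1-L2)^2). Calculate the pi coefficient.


Given: L1 = 13, L2 = 3
(L1+L2)^2 = (16)^2 = 256
(L1-L2)^2 = (10)^2 = 100
Difference = 256 - 100 = 156
This equals 4*L1*L2 = 4*13*3 = 156
Workspace area = 156*pi

156


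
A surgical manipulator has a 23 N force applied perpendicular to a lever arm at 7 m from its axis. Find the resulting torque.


Given: F = 23 N, r = 7 m, angle = 90 deg (perpendicular)
Using tau = F * r * sin(90)
sin(90) = 1
tau = 23 * 7 * 1
tau = 161 Nm

161 Nm


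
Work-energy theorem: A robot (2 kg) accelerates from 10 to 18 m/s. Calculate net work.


Given: m = 2 kg, v0 = 10 m/s, v = 18 m/s
Using W = (1/2)*m*(v^2 - v0^2)
v^2 = 18^2 = 324
v0^2 = 10^2 = 100
v^2 - v0^2 = 324 - 100 = 224
W = (1/2)*2*224 = 224 J

224 J


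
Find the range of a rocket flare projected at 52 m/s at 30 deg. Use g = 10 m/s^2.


Given: v0 = 52 m/s, theta = 30 deg, g = 10 m/s^2
sin(2*30) = sin(60) = sqrt(3)/2
Using R = v0^2 * sin(2*theta) / g
R = 52^2 * (sqrt(3)/2) / 10
R = 2704 * sqrt(3) / 20
R = 676/5*sqrt(3) m

676/5*sqrt(3) m


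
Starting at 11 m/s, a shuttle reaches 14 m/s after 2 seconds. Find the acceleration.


Given: initial velocity v0 = 11 m/s, final velocity v = 14 m/s, time t = 2 s
Using a = (v - v0) / t
a = (14 - 11) / 2
a = 3 / 2
a = 3/2 m/s^2

3/2 m/s^2


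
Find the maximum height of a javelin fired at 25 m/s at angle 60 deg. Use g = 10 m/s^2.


Given: v0 = 25 m/s, theta = 60 deg, g = 10 m/s^2
sin^2(60) = 3/4
Using H = v0^2 * sin^2(theta) / (2*g)
H = 25^2 * 3/4 / (2*10)
H = 625 * 3/4 / 20
H = 1875/4 / 20
H = 375/16 m

375/16 m


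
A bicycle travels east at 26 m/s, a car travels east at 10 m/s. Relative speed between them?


Given: v_A = 26 m/s east, v_B = 10 m/s east
Both move in the same direction; relative speed = |v_A - v_B|
|26 - 10| = |16|
= 16 m/s

16 m/s


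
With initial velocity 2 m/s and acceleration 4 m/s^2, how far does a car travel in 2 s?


Given: v0 = 2 m/s, a = 4 m/s^2, t = 2 s
Using s = v0*t + (1/2)*a*t^2
s = 2*2 + (1/2)*4*2^2
s = 4 + (1/2)*16
s = 4 + 8
s = 12

12 m


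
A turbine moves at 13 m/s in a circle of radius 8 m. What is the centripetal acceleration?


Given: v = 13 m/s, r = 8 m
Using a_c = v^2 / r
a_c = 13^2 / 8
a_c = 169 / 8
a_c = 169/8 m/s^2

169/8 m/s^2


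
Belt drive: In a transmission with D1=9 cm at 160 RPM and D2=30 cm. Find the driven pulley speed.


Given: D1 = 9 cm, w1 = 160 RPM, D2 = 30 cm
Using D1*w1 = D2*w2
w2 = D1*w1 / D2
w2 = 9*160 / 30
w2 = 1440 / 30
w2 = 48 RPM

48 RPM


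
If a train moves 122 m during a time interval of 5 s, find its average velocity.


Given: distance d = 122 m, time t = 5 s
Using v = d / t
v = 122 / 5
v = 122/5 m/s

122/5 m/s


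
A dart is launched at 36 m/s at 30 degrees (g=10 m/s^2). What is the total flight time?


Given: v0 = 36 m/s, theta = 30 deg, g = 10 m/s^2
sin(30) = 1/2
Using T = 2*v0*sin(theta) / g
T = 2*36*1/2 / 10
T = 36 / 10
T = 18/5 s

18/5 s


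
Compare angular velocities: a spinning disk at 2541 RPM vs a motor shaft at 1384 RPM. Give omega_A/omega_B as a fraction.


Given: RPM_A = 2541, RPM_B = 1384
omega = 2*pi*RPM/60, so omega_A/omega_B = RPM_A / RPM_B
omega_A/omega_B = 2541 / 1384
omega_A/omega_B = 2541/1384

2541/1384


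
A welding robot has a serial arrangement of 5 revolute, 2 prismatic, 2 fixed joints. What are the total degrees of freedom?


Given: serial robot with 5 revolute, 2 prismatic, 2 fixed joints
DOF contribution per joint type: revolute=1, prismatic=1, spherical=3, fixed=0
DOF = 5*1 + 2*1 + 2*0
DOF = 7

7


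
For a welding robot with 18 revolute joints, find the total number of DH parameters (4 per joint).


Given: 18 joints, 4 DH parameters per joint (d, theta, a, alpha)
Total DH parameters = number_of_joints * 4
Total = 18 * 4
Total = 72

72


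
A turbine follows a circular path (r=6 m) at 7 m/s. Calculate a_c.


Given: v = 7 m/s, r = 6 m
Using a_c = v^2 / r
a_c = 7^2 / 6
a_c = 49 / 6
a_c = 49/6 m/s^2

49/6 m/s^2


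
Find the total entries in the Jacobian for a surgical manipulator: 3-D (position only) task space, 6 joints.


Given: task space dimension = 3, joints = 6
Jacobian is a 3 x 6 matrix
Total entries = rows * columns
Total = 3 * 6
Total = 18

18


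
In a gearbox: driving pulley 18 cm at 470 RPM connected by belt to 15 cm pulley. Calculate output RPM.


Given: D1 = 18 cm, w1 = 470 RPM, D2 = 15 cm
Using D1*w1 = D2*w2
w2 = D1*w1 / D2
w2 = 18*470 / 15
w2 = 8460 / 15
w2 = 564 RPM

564 RPM


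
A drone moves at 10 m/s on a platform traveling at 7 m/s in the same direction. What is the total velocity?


Given: object velocity = 10 m/s, platform velocity = 7 m/s (same direction)
Using classical velocity addition: v_total = v_object + v_platform
v_total = 10 + 7
v_total = 17 m/s

17 m/s


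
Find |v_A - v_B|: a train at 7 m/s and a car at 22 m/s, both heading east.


Given: v_A = 7 m/s east, v_B = 22 m/s east
Both move in the same direction; relative speed = |v_A - v_B|
|7 - 22| = |-15|
= 15 m/s

15 m/s


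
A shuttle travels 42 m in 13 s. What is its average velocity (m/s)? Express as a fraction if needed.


Given: distance d = 42 m, time t = 13 s
Using v = d / t
v = 42 / 13
v = 42/13 m/s

42/13 m/s


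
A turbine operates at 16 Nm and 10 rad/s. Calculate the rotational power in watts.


Given: tau = 16 Nm, omega = 10 rad/s
Using P = tau * omega
P = 16 * 10
P = 160 W

160 W


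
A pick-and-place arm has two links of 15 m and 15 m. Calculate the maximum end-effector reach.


Given: L1 = 15 m, L2 = 15 m
For a 2-link planar arm, max reach = L1 + L2 (fully extended)
Max reach = 15 + 15
Max reach = 30 m

30 m


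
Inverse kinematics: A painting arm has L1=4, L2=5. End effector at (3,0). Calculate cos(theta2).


Given: L1 = 4, L2 = 5, target (x, y) = (3, 0)
Using cos(theta2) = (x^2 + y^2 - L1^2 - L2^2) / (2*L1*L2)
x^2 + y^2 = 3^2 + 0 = 9
L1^2 + L2^2 = 16 + 25 = 41
Numerator = 9 - 41 = -32
Denominator = 2*4*5 = 40
cos(theta2) = -32/40 = -4/5

-4/5


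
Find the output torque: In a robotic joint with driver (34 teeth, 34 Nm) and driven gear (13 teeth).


Given: N1 = 34, N2 = 13, T1 = 34 Nm
Using T2/T1 = N2/N1
T2 = T1 * N2 / N1
T2 = 34 * 13 / 34
T2 = 442 / 34
T2 = 13 Nm

13 Nm


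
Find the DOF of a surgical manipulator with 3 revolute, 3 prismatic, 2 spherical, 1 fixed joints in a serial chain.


Given: serial robot with 3 revolute, 3 prismatic, 2 spherical, 1 fixed joints
DOF contribution per joint type: revolute=1, prismatic=1, spherical=3, fixed=0
DOF = 3*1 + 3*1 + 2*3 + 1*0
DOF = 12

12


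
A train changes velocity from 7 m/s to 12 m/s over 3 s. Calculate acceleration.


Given: initial velocity v0 = 7 m/s, final velocity v = 12 m/s, time t = 3 s
Using a = (v - v0) / t
a = (12 - 7) / 3
a = 5 / 3
a = 5/3 m/s^2

5/3 m/s^2


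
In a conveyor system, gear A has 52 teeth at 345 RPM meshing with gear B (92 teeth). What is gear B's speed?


Given: N1 = 52 teeth, w1 = 345 RPM, N2 = 92 teeth
Using N1*w1 = N2*w2
w2 = N1*w1 / N2
w2 = 52*345 / 92
w2 = 17940 / 92
w2 = 195 RPM

195 RPM


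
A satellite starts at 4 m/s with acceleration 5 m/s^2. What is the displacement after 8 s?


Given: v0 = 4 m/s, a = 5 m/s^2, t = 8 s
Using s = v0*t + (1/2)*a*t^2
s = 4*8 + (1/2)*5*8^2
s = 32 + (1/2)*320
s = 32 + 160
s = 192

192 m


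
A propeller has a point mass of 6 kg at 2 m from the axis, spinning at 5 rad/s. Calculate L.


Given: m = 6 kg, r = 2 m, omega = 5 rad/s
For a point mass: I = m*r^2
I = 6*2^2 = 6*4 = 24
L = I*omega = 24*5
L = 120 kg*m^2/s

120 kg*m^2/s


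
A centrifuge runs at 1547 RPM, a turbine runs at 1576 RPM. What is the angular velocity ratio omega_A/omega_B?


Given: RPM_A = 1547, RPM_B = 1576
omega = 2*pi*RPM/60, so omega_A/omega_B = RPM_A / RPM_B
omega_A/omega_B = 1547 / 1576
omega_A/omega_B = 1547/1576

1547/1576


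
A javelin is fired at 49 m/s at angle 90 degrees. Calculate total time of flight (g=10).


Given: v0 = 49 m/s, theta = 90 deg, g = 10 m/s^2
sin(90) = 1
Using T = 2*v0*sin(theta) / g
T = 2*49*1 / 10
T = 98 / 10
T = 49/5 s

49/5 s


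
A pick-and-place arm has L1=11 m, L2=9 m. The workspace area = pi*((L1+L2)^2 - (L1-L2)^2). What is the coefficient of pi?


Given: L1 = 11, L2 = 9
(L1+L2)^2 = (20)^2 = 400
(L1-L2)^2 = (2)^2 = 4
Difference = 400 - 4 = 396
This equals 4*L1*L2 = 4*11*9 = 396
Workspace area = 396*pi

396


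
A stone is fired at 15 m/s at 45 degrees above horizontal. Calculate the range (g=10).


Given: v0 = 15 m/s, theta = 45 deg, g = 10 m/s^2
sin(2*45) = sin(90) = 1
Using R = v0^2 * sin(2*theta) / g
R = 15^2 * 1 / 10
R = 225 / 10
R = 45/2 m

45/2 m


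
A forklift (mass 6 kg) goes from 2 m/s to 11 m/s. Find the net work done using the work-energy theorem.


Given: m = 6 kg, v0 = 2 m/s, v = 11 m/s
Using W = (1/2)*m*(v^2 - v0^2)
v^2 = 11^2 = 121
v0^2 = 2^2 = 4
v^2 - v0^2 = 121 - 4 = 117
W = (1/2)*6*117 = 351 J

351 J


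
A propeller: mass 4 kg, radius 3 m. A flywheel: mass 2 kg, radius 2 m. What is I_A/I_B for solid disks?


Given: M1=4 kg, R1=3 m, M2=2 kg, R2=2 m
For a disk: I = (1/2)*M*R^2, so I_A/I_B = (M1*R1^2)/(M2*R2^2)
M1*R1^2 = 4*9 = 36
M2*R2^2 = 2*4 = 8
I_A/I_B = 36/8 = 9/2

9/2


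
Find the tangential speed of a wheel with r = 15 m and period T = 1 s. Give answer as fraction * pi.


Given: radius r = 15 m, period T = 1 s
Using v = 2*pi*r / T
v = 2*pi*15 / 1
v = 30*pi / 1
v = 30*pi m/s

30*pi m/s


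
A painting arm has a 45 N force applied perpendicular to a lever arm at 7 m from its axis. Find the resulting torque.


Given: F = 45 N, r = 7 m, angle = 90 deg (perpendicular)
Using tau = F * r * sin(90)
sin(90) = 1
tau = 45 * 7 * 1
tau = 315 Nm

315 Nm


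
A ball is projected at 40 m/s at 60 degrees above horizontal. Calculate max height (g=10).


Given: v0 = 40 m/s, theta = 60 deg, g = 10 m/s^2
sin^2(60) = 3/4
Using H = v0^2 * sin^2(theta) / (2*g)
H = 40^2 * 3/4 / (2*10)
H = 1600 * 3/4 / 20
H = 1200 / 20
H = 60 m

60 m


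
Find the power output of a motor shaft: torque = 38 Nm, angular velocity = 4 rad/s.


Given: tau = 38 Nm, omega = 4 rad/s
Using P = tau * omega
P = 38 * 4
P = 152 W

152 W


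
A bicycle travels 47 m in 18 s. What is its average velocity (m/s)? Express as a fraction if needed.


Given: distance d = 47 m, time t = 18 s
Using v = d / t
v = 47 / 18
v = 47/18 m/s

47/18 m/s


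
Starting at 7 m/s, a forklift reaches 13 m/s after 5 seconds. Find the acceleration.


Given: initial velocity v0 = 7 m/s, final velocity v = 13 m/s, time t = 5 s
Using a = (v - v0) / t
a = (13 - 7) / 5
a = 6 / 5
a = 6/5 m/s^2

6/5 m/s^2


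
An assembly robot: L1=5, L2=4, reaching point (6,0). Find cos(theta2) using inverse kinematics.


Given: L1 = 5, L2 = 4, target (x, y) = (6, 0)
Using cos(theta2) = (x^2 + y^2 - L1^2 - L2^2) / (2*L1*L2)
x^2 + y^2 = 6^2 + 0 = 36
L1^2 + L2^2 = 25 + 16 = 41
Numerator = 36 - 41 = -5
Denominator = 2*5*4 = 40
cos(theta2) = -5/40 = -1/8

-1/8


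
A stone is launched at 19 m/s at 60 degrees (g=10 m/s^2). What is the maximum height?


Given: v0 = 19 m/s, theta = 60 deg, g = 10 m/s^2
sin^2(60) = 3/4
Using H = v0^2 * sin^2(theta) / (2*g)
H = 19^2 * 3/4 / (2*10)
H = 361 * 3/4 / 20
H = 1083/4 / 20
H = 1083/80 m

1083/80 m


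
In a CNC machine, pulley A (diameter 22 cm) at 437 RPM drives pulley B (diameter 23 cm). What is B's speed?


Given: D1 = 22 cm, w1 = 437 RPM, D2 = 23 cm
Using D1*w1 = D2*w2
w2 = D1*w1 / D2
w2 = 22*437 / 23
w2 = 9614 / 23
w2 = 418 RPM

418 RPM


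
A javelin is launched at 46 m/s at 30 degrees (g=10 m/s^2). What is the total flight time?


Given: v0 = 46 m/s, theta = 30 deg, g = 10 m/s^2
sin(30) = 1/2
Using T = 2*v0*sin(theta) / g
T = 2*46*1/2 / 10
T = 46 / 10
T = 23/5 s

23/5 s


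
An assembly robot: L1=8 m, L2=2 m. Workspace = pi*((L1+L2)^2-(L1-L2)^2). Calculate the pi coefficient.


Given: L1 = 8, L2 = 2
(L1+L2)^2 = (10)^2 = 100
(L1-L2)^2 = (6)^2 = 36
Difference = 100 - 36 = 64
This equals 4*L1*L2 = 4*8*2 = 64
Workspace area = 64*pi

64
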